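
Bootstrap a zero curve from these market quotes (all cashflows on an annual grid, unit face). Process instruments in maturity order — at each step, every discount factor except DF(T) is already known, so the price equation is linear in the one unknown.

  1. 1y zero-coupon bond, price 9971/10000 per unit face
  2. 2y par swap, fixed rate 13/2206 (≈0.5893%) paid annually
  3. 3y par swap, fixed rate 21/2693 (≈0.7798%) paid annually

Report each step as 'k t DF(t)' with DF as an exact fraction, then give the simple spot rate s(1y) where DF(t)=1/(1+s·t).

step 1 [1y] zero: DF = P = 9971/10000 ≈ 0.997100
step 2 [2y] swap r/1=13/2206: DF=(1 − 13/2206·(0.997100))/(1+13/2206) = 9883/10000 ≈ 0.988300
step 3 [3y] swap r/1=21/2693: DF=(1 − 21/2693·(0.997100+0.988300))/(1+21/2693) = 9769/10000 ≈ 0.976900

1 1 9971/10000
2 2 9883/10000
3 3 9769/10000
s(1y) = (1/(9971/10000) − 1)/(1) = 29/9971 ≈ 0.2908%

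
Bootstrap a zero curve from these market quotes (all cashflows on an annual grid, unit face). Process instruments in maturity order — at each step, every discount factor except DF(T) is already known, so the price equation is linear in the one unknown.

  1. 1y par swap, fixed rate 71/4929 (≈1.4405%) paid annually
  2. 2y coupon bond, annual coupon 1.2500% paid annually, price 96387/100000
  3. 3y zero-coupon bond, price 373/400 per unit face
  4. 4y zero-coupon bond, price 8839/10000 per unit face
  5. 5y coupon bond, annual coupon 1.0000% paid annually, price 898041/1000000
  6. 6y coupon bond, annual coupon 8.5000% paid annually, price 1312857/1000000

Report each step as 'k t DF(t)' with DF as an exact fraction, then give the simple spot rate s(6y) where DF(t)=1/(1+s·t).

step 1 [1y] swap r/1=71/4929: DF=(1 − 71/4929·(0))/(1+71/4929) = 4929/5000 ≈ 0.985800
step 2 [2y] bond c/1=1/80: DF=(96387/100000 − 1/80·(0.985800))/(1+1/80) = 4699/5000 ≈ 0.939800
step 3 [3y] zero: DF = P = 373/400 ≈ 0.932500
step 4 [4y] zero: DF = P = 8839/10000 ≈ 0.883900
step 5 [5y] bond c/1=1/100: DF=(898041/1000000 − 1/100·(0.985800+0.939800+0.932500+0.883900))/(1+1/100) = 8521/10000 ≈ 0.852100
step 6 [6y] bond c/1=17/200: DF=(1312857/1000000 − 17/200·(0.985800+0.939800+0.932500+0.883900+0.852100))/(1+17/200) = 8501/10000 ≈ 0.850100

1 1 4929/5000
2 2 4699/5000
3 3 373/400
4 4 8839/10000
5 5 8521/10000
6 6 8501/10000
s(6y) = (1/(8501/10000) − 1)/(6) = 1499/51006 ≈ 2.9389%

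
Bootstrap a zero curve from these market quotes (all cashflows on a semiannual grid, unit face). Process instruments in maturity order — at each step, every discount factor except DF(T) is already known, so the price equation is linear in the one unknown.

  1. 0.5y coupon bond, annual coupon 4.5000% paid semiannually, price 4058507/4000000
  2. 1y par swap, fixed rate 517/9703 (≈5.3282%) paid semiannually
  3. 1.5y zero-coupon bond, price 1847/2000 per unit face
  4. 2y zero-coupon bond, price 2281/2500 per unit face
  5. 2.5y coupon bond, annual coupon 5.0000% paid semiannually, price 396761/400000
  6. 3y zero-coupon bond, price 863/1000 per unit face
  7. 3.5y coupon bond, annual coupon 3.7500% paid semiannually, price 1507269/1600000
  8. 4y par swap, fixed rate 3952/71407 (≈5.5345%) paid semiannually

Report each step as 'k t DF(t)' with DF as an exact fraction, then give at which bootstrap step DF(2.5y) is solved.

1 1/2 9923/10000
2 1 9483/10000
3 3/2 1847/2000
4 2 2281/2500
5 5/2 2189/2500
6 3 863/1000
7 7/2 1029/1250
8 4 1003/1250
DF(2.5y) is solved at step 5

step 1 [0.5y] bond c/2=9/400: DF=(4058507/4000000 − 9/400·(0))/(1+9/400) = 9923/10000 ≈ 0.992300
step 2 [1y] swap r/2=517/19406: DF=(1 − 517/19406·(0.992300))/(1+517/19406) = 9483/10000 ≈ 0.948300
step 3 [1.5y] zero: DF = P = 1847/2000 ≈ 0.923500
step 4 [2y] zero: DF = P = 2281/2500 ≈ 0.912400
step 5 [2.5y] bond c/2=1/40: DF=(396761/400000 − 1/40·(0.992300+0.948300+0.923500+0.912400))/(1+1/40) = 2189/2500 ≈ 0.875600
step 6 [3y] zero: DF = P = 863/1000 ≈ 0.863000
step 7 [3.5y] bond c/2=3/160: DF=(1507269/1600000 − 3/160·(0.992300+0.948300+0.923500+0.912400+0.875600+0.863000))/(1+3/160) = 1029/1250 ≈ 0.823200
step 8 [4y] swap r/2=1976/71407: DF=(1 − 1976/71407·(0.992300+0.948300+0.923500+0.912400+0.875600+0.863000+0.823200))/(1+1976/71407) = 1003/1250 ≈ 0.802400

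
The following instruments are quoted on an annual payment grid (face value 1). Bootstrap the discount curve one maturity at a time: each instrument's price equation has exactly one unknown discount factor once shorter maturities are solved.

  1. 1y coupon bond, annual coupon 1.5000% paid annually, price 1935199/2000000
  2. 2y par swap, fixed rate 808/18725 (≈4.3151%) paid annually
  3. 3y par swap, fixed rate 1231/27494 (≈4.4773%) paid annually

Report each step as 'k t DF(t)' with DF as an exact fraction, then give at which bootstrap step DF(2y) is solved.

step 1 [1y] bond c/1=3/200: DF=(1935199/2000000 − 3/200·(0))/(1+3/200) = 9533/10000 ≈ 0.953300
step 2 [2y] swap r/1=808/18725: DF=(1 − 808/18725·(0.953300))/(1+808/18725) = 1149/1250 ≈ 0.919200
step 3 [3y] swap r/1=1231/27494: DF=(1 − 1231/27494·(0.953300+0.919200))/(1+1231/27494) = 8769/10000 ≈ 0.876900

1 1 9533/10000
2 2 1149/1250
3 3 8769/10000
DF(2y) is solved at step 2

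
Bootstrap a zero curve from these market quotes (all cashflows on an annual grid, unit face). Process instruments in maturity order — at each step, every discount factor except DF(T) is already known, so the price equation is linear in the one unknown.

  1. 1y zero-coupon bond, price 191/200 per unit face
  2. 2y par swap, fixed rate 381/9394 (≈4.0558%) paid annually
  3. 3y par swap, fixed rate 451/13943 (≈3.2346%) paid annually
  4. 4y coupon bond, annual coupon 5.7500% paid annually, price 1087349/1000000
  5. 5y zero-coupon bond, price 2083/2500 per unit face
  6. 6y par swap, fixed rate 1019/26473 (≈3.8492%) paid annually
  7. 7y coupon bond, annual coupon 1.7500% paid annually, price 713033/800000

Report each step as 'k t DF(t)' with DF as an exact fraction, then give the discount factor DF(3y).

1 1 191/200
2 2 4619/5000
3 3 4549/5000
4 4 4383/5000
5 5 2083/2500
6 6 3981/5000
7 7 7849/10000
DF(3y) = 4549/5000 ≈ 0.909800

step 1 [1y] zero: DF = P = 191/200 ≈ 0.955000
step 2 [2y] swap r/1=381/9394: DF=(1 − 381/9394·(0.955000))/(1+381/9394) = 4619/5000 ≈ 0.923800
step 3 [3y] swap r/1=451/13943: DF=(1 − 451/13943·(0.955000+0.923800))/(1+451/13943) = 4549/5000 ≈ 0.909800
step 4 [4y] bond c/1=23/400: DF=(1087349/1000000 − 23/400·(0.955000+0.923800+0.909800))/(1+23/400) = 4383/5000 ≈ 0.876600
step 5 [5y] zero: DF = P = 2083/2500 ≈ 0.833200
step 6 [6y] swap r/1=1019/26473: DF=(1 − 1019/26473·(0.955000+0.923800+0.909800+0.876600+0.833200))/(1+1019/26473) = 3981/5000 ≈ 0.796200
step 7 [7y] bond c/1=7/400: DF=(713033/800000 − 7/400·(0.955000+0.923800+0.909800+0.876600+0.833200+0.796200))/(1+7/400) = 7849/10000 ≈ 0.784900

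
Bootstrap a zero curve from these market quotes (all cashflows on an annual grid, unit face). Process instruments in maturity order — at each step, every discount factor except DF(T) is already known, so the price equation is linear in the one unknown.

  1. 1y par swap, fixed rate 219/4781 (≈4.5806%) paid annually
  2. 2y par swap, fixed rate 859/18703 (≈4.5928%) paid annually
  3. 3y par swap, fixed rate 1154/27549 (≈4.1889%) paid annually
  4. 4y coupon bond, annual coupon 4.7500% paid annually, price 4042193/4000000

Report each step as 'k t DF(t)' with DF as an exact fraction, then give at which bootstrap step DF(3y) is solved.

step 1 [1y] swap r/1=219/4781: DF=(1 − 219/4781·(0))/(1+219/4781) = 4781/5000 ≈ 0.956200
step 2 [2y] swap r/1=859/18703: DF=(1 − 859/18703·(0.956200))/(1+859/18703) = 9141/10000 ≈ 0.914100
step 3 [3y] swap r/1=1154/27549: DF=(1 − 1154/27549·(0.956200+0.914100))/(1+1154/27549) = 4423/5000 ≈ 0.884600
step 4 [4y] bond c/1=19/400: DF=(4042193/4000000 − 19/400·(0.956200+0.914100+0.884600))/(1+19/400) = 4199/5000 ≈ 0.839800

1 1 4781/5000
2 2 9141/10000
3 3 4423/5000
4 4 4199/5000
DF(3y) is solved at step 3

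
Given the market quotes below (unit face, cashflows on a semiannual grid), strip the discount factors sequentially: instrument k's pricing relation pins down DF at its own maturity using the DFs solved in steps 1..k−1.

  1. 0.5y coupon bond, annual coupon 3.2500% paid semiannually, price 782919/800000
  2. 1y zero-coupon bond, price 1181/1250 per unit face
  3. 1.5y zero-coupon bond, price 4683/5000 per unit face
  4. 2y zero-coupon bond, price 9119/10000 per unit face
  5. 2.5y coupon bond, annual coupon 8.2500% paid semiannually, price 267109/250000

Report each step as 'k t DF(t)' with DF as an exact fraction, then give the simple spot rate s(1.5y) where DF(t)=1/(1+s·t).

step 1 [0.5y] bond c/2=13/800: DF=(782919/800000 − 13/800·(0))/(1+13/800) = 963/1000 ≈ 0.963000
step 2 [1y] zero: DF = P = 1181/1250 ≈ 0.944800
step 3 [1.5y] zero: DF = P = 4683/5000 ≈ 0.936600
step 4 [2y] zero: DF = P = 9119/10000 ≈ 0.911900
step 5 [2.5y] bond c/2=33/800: DF=(267109/250000 − 33/800·(0.963000+0.944800+0.936600+0.911900))/(1+33/800) = 8773/10000 ≈ 0.877300

1 1/2 963/1000
2 1 1181/1250
3 3/2 4683/5000
4 2 9119/10000
5 5/2 8773/10000
s(1.5y) = (1/(4683/5000) − 1)/(3/2) = 634/14049 ≈ 4.5128%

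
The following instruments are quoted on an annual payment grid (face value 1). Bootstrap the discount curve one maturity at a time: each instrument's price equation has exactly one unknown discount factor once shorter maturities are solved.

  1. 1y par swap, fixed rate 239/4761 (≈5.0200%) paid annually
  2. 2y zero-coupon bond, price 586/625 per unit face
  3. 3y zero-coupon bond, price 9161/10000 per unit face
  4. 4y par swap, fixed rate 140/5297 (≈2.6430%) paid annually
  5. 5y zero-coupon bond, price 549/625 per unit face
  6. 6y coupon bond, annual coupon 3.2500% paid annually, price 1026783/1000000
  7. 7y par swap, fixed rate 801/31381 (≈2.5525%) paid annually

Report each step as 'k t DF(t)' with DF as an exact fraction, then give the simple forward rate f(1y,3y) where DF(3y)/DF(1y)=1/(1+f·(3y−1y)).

step 1 [1y] swap r/1=239/4761: DF=(1 − 239/4761·(0))/(1+239/4761) = 4761/5000 ≈ 0.952200
step 2 [2y] zero: DF = P = 586/625 ≈ 0.937600
step 3 [3y] zero: DF = P = 9161/10000 ≈ 0.916100
step 4 [4y] swap r/1=140/5297: DF=(1 − 140/5297·(0.952200+0.937600+0.916100))/(1+140/5297) = 451/500 ≈ 0.902000
step 5 [5y] zero: DF = P = 549/625 ≈ 0.878400
step 6 [6y] bond c/1=13/400: DF=(1026783/1000000 − 13/400·(0.952200+0.937600+0.916100+0.902000+0.878400))/(1+13/400) = 8501/10000 ≈ 0.850100
step 7 [7y] swap r/1=801/31381: DF=(1 − 801/31381·(0.952200+0.937600+0.916100+0.902000+0.878400+0.850100))/(1+801/31381) = 4199/5000 ≈ 0.839800

1 1 4761/5000
2 2 586/625
3 3 9161/10000
4 4 451/500
5 5 549/625
6 6 8501/10000
7 7 4199/5000
f(1y,3y) = ((4761/5000)/(9161/10000) − 1)/(2) = 361/18322 ≈ 1.9703%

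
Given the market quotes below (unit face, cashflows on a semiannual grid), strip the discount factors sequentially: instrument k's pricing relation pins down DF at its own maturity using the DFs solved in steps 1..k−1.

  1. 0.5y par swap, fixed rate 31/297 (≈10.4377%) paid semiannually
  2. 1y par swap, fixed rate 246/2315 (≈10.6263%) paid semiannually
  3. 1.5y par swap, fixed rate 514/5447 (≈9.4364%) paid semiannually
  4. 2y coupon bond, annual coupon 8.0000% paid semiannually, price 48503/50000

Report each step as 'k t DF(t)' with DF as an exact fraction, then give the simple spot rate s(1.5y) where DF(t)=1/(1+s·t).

step 1 [0.5y] swap r/2=31/594: DF=(1 − 31/594·(0))/(1+31/594) = 594/625 ≈ 0.950400
step 2 [1y] swap r/2=123/2315: DF=(1 − 123/2315·(0.950400))/(1+123/2315) = 1127/1250 ≈ 0.901600
step 3 [1.5y] swap r/2=257/5447: DF=(1 − 257/5447·(0.950400+0.901600))/(1+257/5447) = 1743/2000 ≈ 0.871500
step 4 [2y] bond c/2=1/25: DF=(48503/50000 − 1/25·(0.950400+0.901600+0.871500))/(1+1/25) = 207/250 ≈ 0.828000

1 1/2 594/625
2 1 1127/1250
3 3/2 1743/2000
4 2 207/250
s(1.5y) = (1/(1743/2000) − 1)/(3/2) = 514/5229 ≈ 9.8298%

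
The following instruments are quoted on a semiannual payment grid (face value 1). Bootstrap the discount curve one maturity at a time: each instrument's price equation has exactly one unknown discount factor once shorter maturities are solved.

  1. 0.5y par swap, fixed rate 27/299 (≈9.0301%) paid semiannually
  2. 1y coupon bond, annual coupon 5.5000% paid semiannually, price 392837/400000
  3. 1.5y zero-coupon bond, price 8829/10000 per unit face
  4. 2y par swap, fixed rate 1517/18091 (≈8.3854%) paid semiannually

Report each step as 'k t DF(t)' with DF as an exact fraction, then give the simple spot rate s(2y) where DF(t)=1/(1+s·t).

step 1 [0.5y] swap r/2=27/598: DF=(1 − 27/598·(0))/(1+27/598) = 598/625 ≈ 0.956800
step 2 [1y] bond c/2=11/400: DF=(392837/400000 − 11/400·(0.956800))/(1+11/400) = 4651/5000 ≈ 0.930200
step 3 [1.5y] zero: DF = P = 8829/10000 ≈ 0.882900
step 4 [2y] swap r/2=1517/36182: DF=(1 − 1517/36182·(0.956800+0.930200+0.882900))/(1+1517/36182) = 8483/10000 ≈ 0.848300

1 1/2 598/625
2 1 4651/5000
3 3/2 8829/10000
4 2 8483/10000
s(2y) = (1/(8483/10000) − 1)/(2) = 1517/16966 ≈ 8.9414%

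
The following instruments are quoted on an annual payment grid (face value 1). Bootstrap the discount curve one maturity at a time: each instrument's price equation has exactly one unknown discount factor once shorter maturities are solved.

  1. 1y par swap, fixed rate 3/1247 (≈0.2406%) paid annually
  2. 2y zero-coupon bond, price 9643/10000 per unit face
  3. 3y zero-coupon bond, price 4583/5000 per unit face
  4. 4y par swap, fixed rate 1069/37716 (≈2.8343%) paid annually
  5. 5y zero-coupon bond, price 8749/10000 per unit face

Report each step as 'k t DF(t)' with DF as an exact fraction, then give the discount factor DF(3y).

step 1 [1y] swap r/1=3/1247: DF=(1 − 3/1247·(0))/(1+3/1247) = 1247/1250 ≈ 0.997600
step 2 [2y] zero: DF = P = 9643/10000 ≈ 0.964300
step 3 [3y] zero: DF = P = 4583/5000 ≈ 0.916600
step 4 [4y] swap r/1=1069/37716: DF=(1 − 1069/37716·(0.997600+0.964300+0.916600))/(1+1069/37716) = 8931/10000 ≈ 0.893100
step 5 [5y] zero: DF = P = 8749/10000 ≈ 0.874900

1 1 1247/1250
2 2 9643/10000
3 3 4583/5000
4 4 8931/10000
5 5 8749/10000
DF(3y) = 4583/5000 ≈ 0.916600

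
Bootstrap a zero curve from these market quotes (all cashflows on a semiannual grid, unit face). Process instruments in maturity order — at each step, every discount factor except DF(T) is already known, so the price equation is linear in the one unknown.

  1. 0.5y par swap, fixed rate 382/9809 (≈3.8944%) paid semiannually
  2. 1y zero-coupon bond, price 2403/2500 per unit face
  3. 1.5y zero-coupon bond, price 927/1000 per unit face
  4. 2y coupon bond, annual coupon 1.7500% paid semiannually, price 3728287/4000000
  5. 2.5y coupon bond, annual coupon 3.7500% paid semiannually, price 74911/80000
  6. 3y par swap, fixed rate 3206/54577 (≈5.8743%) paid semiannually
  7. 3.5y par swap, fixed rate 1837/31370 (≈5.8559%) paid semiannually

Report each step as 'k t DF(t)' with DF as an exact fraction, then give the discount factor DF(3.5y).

step 1 [0.5y] swap r/2=191/9809: DF=(1 − 191/9809·(0))/(1+191/9809) = 9809/10000 ≈ 0.980900
step 2 [1y] zero: DF = P = 2403/2500 ≈ 0.961200
step 3 [1.5y] zero: DF = P = 927/1000 ≈ 0.927000
step 4 [2y] bond c/2=7/800: DF=(3728287/4000000 − 7/800·(0.980900+0.961200+0.927000))/(1+7/800) = 8991/10000 ≈ 0.899100
step 5 [2.5y] bond c/2=3/160: DF=(74911/80000 − 3/160·(0.980900+0.961200+0.927000+0.899100))/(1+3/160) = 4249/5000 ≈ 0.849800
step 6 [3y] swap r/2=1603/54577: DF=(1 − 1603/54577·(0.980900+0.961200+0.927000+0.899100+0.849800))/(1+1603/54577) = 8397/10000 ≈ 0.839700
step 7 [3.5y] swap r/2=1837/62740: DF=(1 − 1837/62740·(0.980900+0.961200+0.927000+0.899100+0.849800+0.839700))/(1+1837/62740) = 8163/10000 ≈ 0.816300

1 1/2 9809/10000
2 1 2403/2500
3 3/2 927/1000
4 2 8991/10000
5 5/2 4249/5000
6 3 8397/10000
7 7/2 8163/10000
DF(3.5y) = 8163/10000 ≈ 0.816300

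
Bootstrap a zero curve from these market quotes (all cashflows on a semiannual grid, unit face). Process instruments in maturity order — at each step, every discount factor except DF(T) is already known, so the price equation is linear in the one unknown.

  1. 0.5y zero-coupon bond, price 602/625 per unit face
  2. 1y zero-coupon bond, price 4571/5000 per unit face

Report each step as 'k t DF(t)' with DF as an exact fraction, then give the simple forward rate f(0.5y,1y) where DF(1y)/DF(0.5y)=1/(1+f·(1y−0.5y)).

step 1 [0.5y] zero: DF = P = 602/625 ≈ 0.963200
step 2 [1y] zero: DF = P = 4571/5000 ≈ 0.914200

1 1/2 602/625
2 1 4571/5000
f(0.5y,1y) = ((602/625)/(4571/5000) − 1)/(1/2) = 70/653 ≈ 10.7198%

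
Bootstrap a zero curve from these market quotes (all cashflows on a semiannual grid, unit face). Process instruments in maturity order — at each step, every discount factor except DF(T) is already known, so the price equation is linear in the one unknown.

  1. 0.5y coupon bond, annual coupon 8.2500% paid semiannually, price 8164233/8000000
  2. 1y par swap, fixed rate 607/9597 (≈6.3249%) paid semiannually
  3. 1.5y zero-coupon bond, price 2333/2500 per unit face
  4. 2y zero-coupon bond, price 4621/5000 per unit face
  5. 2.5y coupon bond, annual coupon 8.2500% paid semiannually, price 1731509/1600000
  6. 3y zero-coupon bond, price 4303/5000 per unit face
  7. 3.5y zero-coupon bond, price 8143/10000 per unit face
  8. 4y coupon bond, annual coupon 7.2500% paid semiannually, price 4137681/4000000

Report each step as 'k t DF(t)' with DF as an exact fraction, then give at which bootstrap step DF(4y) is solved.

step 1 [0.5y] bond c/2=33/800: DF=(8164233/8000000 − 33/800·(0))/(1+33/800) = 9801/10000 ≈ 0.980100
step 2 [1y] swap r/2=607/19194: DF=(1 − 607/19194·(0.980100))/(1+607/19194) = 9393/10000 ≈ 0.939300
step 3 [1.5y] zero: DF = P = 2333/2500 ≈ 0.933200
step 4 [2y] zero: DF = P = 4621/5000 ≈ 0.924200
step 5 [2.5y] bond c/2=33/800: DF=(1731509/1600000 − 33/800·(0.980100+0.939300+0.933200+0.924200))/(1+33/800) = 8897/10000 ≈ 0.889700
step 6 [3y] zero: DF = P = 4303/5000 ≈ 0.860600
step 7 [3.5y] zero: DF = P = 8143/10000 ≈ 0.814300
step 8 [4y] bond c/2=29/800: DF=(4137681/4000000 − 29/800·(0.980100+0.939300+0.933200+0.924200+0.889700+0.860600+0.814300))/(1+29/800) = 1941/2500 ≈ 0.776400

1 1/2 9801/10000
2 1 9393/10000
3 3/2 2333/2500
4 2 4621/5000
5 5/2 8897/10000
6 3 4303/5000
7 7/2 8143/10000
8 4 1941/2500
DF(4y) is solved at step 8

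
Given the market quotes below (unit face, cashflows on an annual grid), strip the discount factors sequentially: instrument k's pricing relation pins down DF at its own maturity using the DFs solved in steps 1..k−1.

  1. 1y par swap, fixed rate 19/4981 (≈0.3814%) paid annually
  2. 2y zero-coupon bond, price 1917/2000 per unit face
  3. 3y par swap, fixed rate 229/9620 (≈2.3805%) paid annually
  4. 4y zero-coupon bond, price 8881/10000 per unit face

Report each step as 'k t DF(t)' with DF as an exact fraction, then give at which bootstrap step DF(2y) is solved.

1 1 4981/5000
2 2 1917/2000
3 3 9313/10000
4 4 8881/10000
DF(2y) is solved at step 2

step 1 [1y] swap r/1=19/4981: DF=(1 − 19/4981·(0))/(1+19/4981) = 4981/5000 ≈ 0.996200
step 2 [2y] zero: DF = P = 1917/2000 ≈ 0.958500
step 3 [3y] swap r/1=229/9620: DF=(1 − 229/9620·(0.996200+0.958500))/(1+229/9620) = 9313/10000 ≈ 0.931300
step 4 [4y] zero: DF = P = 8881/10000 ≈ 0.888100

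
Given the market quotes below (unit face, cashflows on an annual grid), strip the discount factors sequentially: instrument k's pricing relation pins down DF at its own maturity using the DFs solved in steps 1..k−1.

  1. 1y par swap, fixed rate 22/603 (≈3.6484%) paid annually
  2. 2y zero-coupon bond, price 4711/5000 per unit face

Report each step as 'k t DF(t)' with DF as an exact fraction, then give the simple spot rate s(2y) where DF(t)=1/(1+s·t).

1 1 603/625
2 2 4711/5000
s(2y) = (1/(4711/5000) − 1)/(2) = 289/9422 ≈ 3.0673%

step 1 [1y] swap r/1=22/603: DF=(1 − 22/603·(0))/(1+22/603) = 603/625 ≈ 0.964800
step 2 [2y] zero: DF = P = 4711/5000 ≈ 0.942200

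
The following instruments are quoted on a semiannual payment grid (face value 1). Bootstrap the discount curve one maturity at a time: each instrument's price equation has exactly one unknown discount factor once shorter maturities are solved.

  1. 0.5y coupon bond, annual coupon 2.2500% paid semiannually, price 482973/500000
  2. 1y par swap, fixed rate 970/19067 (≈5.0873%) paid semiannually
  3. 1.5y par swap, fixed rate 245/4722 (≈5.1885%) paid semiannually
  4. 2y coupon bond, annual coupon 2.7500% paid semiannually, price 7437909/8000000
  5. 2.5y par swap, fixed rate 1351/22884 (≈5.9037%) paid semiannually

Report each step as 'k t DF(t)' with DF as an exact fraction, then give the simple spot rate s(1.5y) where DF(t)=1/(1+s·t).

1 1/2 597/625
2 1 1903/2000
3 3/2 1853/2000
4 2 8787/10000
5 5/2 8649/10000
s(1.5y) = (1/(1853/2000) − 1)/(3/2) = 98/1853 ≈ 5.2887%

step 1 [0.5y] bond c/2=9/800: DF=(482973/500000 − 9/800·(0))/(1+9/800) = 597/625 ≈ 0.955200
step 2 [1y] swap r/2=485/19067: DF=(1 − 485/19067·(0.955200))/(1+485/19067) = 1903/2000 ≈ 0.951500
step 3 [1.5y] swap r/2=245/9444: DF=(1 − 245/9444·(0.955200+0.951500))/(1+245/9444) = 1853/2000 ≈ 0.926500
step 4 [2y] bond c/2=11/800: DF=(7437909/8000000 − 11/800·(0.955200+0.951500+0.926500))/(1+11/800) = 8787/10000 ≈ 0.878700
step 5 [2.5y] swap r/2=1351/45768: DF=(1 − 1351/45768·(0.955200+0.951500+0.926500+0.878700))/(1+1351/45768) = 8649/10000 ≈ 0.864900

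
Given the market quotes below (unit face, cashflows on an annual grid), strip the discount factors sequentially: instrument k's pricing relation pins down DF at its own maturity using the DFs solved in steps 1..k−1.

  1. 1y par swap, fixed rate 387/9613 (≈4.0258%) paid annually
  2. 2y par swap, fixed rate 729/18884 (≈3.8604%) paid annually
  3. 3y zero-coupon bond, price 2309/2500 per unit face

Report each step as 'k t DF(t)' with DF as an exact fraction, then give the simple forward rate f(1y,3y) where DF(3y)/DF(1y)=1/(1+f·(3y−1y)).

step 1 [1y] swap r/1=387/9613: DF=(1 − 387/9613·(0))/(1+387/9613) = 9613/10000 ≈ 0.961300
step 2 [2y] swap r/1=729/18884: DF=(1 − 729/18884·(0.961300))/(1+729/18884) = 9271/10000 ≈ 0.927100
step 3 [3y] zero: DF = P = 2309/2500 ≈ 0.923600

1 1 9613/10000
2 2 9271/10000
3 3 2309/2500
f(1y,3y) = ((9613/10000)/(2309/2500) − 1)/(2) = 377/18472 ≈ 2.0409%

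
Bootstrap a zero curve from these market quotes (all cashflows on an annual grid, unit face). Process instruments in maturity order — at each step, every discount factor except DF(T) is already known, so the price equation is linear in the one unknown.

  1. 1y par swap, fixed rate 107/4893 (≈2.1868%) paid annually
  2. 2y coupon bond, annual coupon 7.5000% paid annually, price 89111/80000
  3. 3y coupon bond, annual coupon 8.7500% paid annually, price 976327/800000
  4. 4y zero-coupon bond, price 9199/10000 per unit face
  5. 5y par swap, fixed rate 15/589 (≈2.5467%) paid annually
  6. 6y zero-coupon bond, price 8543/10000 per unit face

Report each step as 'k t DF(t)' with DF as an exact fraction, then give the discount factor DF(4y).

1 1 4893/5000
2 2 9679/10000
3 3 1207/1250
4 4 9199/10000
5 5 22/25
6 6 8543/10000
DF(4y) = 9199/10000 ≈ 0.919900

step 1 [1y] swap r/1=107/4893: DF=(1 − 107/4893·(0))/(1+107/4893) = 4893/5000 ≈ 0.978600
step 2 [2y] bond c/1=3/40: DF=(89111/80000 − 3/40·(0.978600))/(1+3/40) = 9679/10000 ≈ 0.967900
step 3 [3y] bond c/1=7/80: DF=(976327/800000 − 7/80·(0.978600+0.967900))/(1+7/80) = 1207/1250 ≈ 0.965600
step 4 [4y] zero: DF = P = 9199/10000 ≈ 0.919900
step 5 [5y] swap r/1=15/589: DF=(1 − 15/589·(0.978600+0.967900+0.965600+0.919900))/(1+15/589) = 22/25 ≈ 0.880000
step 6 [6y] zero: DF = P = 8543/10000 ≈ 0.854300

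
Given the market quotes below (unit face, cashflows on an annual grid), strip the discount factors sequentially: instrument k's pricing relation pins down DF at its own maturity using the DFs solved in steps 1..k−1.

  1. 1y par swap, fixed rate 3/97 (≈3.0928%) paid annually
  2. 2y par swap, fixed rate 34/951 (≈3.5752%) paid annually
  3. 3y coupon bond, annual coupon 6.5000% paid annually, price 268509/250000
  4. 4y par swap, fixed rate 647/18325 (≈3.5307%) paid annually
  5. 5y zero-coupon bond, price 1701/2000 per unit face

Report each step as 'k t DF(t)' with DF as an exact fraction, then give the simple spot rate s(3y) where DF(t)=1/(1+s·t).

step 1 [1y] swap r/1=3/97: DF=(1 − 3/97·(0))/(1+3/97) = 97/100 ≈ 0.970000
step 2 [2y] swap r/1=34/951: DF=(1 − 34/951·(0.970000))/(1+34/951) = 233/250 ≈ 0.932000
step 3 [3y] bond c/1=13/200: DF=(268509/250000 − 13/200·(0.970000+0.932000))/(1+13/200) = 2231/2500 ≈ 0.892400
step 4 [4y] swap r/1=647/18325: DF=(1 − 647/18325·(0.970000+0.932000+0.892400))/(1+647/18325) = 4353/5000 ≈ 0.870600
step 5 [5y] zero: DF = P = 1701/2000 ≈ 0.850500

1 1 97/100
2 2 233/250
3 3 2231/2500
4 4 4353/5000
5 5 1701/2000
s(3y) = (1/(2231/2500) − 1)/(3) = 269/6693 ≈ 4.0191%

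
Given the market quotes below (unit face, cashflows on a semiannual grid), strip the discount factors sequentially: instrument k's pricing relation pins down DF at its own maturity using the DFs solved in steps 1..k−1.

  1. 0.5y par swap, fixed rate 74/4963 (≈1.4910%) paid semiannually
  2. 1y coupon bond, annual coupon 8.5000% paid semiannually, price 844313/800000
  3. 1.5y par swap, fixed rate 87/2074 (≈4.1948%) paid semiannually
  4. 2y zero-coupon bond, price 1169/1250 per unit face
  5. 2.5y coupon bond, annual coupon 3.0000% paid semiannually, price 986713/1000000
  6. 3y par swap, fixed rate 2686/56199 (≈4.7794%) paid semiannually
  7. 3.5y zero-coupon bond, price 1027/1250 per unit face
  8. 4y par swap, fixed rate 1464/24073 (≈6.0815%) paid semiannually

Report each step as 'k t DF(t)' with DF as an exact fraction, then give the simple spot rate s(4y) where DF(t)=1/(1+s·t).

1 1/2 4963/5000
2 1 9719/10000
3 3/2 9391/10000
4 2 1169/1250
5 5/2 4577/5000
6 3 8657/10000
7 7/2 1027/1250
8 4 1951/2500
s(4y) = (1/(1951/2500) − 1)/(4) = 549/7804 ≈ 7.0349%

step 1 [0.5y] swap r/2=37/4963: DF=(1 − 37/4963·(0))/(1+37/4963) = 4963/5000 ≈ 0.992600
step 2 [1y] bond c/2=17/400: DF=(844313/800000 − 17/400·(0.992600))/(1+17/400) = 9719/10000 ≈ 0.971900
step 3 [1.5y] swap r/2=87/4148: DF=(1 − 87/4148·(0.992600+0.971900))/(1+87/4148) = 9391/10000 ≈ 0.939100
step 4 [2y] zero: DF = P = 1169/1250 ≈ 0.935200
step 5 [2.5y] bond c/2=3/200: DF=(986713/1000000 − 3/200·(0.992600+0.971900+0.939100+0.935200))/(1+3/200) = 4577/5000 ≈ 0.915400
step 6 [3y] swap r/2=1343/56199: DF=(1 − 1343/56199·(0.992600+0.971900+0.939100+0.935200+0.915400))/(1+1343/56199) = 8657/10000 ≈ 0.865700
step 7 [3.5y] zero: DF = P = 1027/1250 ≈ 0.821600
step 8 [4y] swap r/2=732/24073: DF=(1 − 732/24073·(0.992600+0.971900+0.939100+0.935200+0.915400+0.865700+0.821600))/(1+732/24073) = 1951/2500 ≈ 0.780400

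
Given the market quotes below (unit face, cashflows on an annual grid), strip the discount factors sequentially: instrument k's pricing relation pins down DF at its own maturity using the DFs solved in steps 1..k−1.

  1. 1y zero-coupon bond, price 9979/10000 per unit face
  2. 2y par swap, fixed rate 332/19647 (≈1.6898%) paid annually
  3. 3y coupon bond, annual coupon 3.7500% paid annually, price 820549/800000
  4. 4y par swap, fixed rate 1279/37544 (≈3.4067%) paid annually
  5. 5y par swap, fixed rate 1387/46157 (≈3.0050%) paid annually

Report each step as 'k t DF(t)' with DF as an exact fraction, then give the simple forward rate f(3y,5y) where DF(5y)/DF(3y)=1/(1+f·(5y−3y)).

step 1 [1y] zero: DF = P = 9979/10000 ≈ 0.997900
step 2 [2y] swap r/1=332/19647: DF=(1 − 332/19647·(0.997900))/(1+332/19647) = 2417/2500 ≈ 0.966800
step 3 [3y] bond c/1=3/80: DF=(820549/800000 − 3/80·(0.997900+0.966800))/(1+3/80) = 1147/1250 ≈ 0.917600
step 4 [4y] swap r/1=1279/37544: DF=(1 − 1279/37544·(0.997900+0.966800+0.917600))/(1+1279/37544) = 8721/10000 ≈ 0.872100
step 5 [5y] swap r/1=1387/46157: DF=(1 − 1387/46157·(0.997900+0.966800+0.917600+0.872100))/(1+1387/46157) = 8613/10000 ≈ 0.861300

1 1 9979/10000
2 2 2417/2500
3 3 1147/1250
4 4 8721/10000
5 5 8613/10000
f(3y,5y) = ((1147/1250)/(8613/10000) − 1)/(2) = 563/17226 ≈ 3.2683%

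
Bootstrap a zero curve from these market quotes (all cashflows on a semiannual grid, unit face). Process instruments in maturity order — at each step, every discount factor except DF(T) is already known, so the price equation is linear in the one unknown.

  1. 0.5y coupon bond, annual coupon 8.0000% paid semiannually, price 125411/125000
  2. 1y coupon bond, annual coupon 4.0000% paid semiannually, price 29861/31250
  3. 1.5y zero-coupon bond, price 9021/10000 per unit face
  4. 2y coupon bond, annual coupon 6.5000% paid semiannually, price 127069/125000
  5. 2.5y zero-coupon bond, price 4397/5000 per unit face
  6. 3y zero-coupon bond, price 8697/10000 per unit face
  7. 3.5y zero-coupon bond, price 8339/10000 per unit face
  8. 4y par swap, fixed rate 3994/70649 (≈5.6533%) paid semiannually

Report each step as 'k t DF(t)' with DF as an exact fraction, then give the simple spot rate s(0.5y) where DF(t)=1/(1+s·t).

step 1 [0.5y] bond c/2=1/25: DF=(125411/125000 − 1/25·(0))/(1+1/25) = 9647/10000 ≈ 0.964700
step 2 [1y] bond c/2=1/50: DF=(29861/31250 − 1/50·(0.964700))/(1+1/50) = 9179/10000 ≈ 0.917900
step 3 [1.5y] zero: DF = P = 9021/10000 ≈ 0.902100
step 4 [2y] bond c/2=13/400: DF=(127069/125000 − 13/400·(0.964700+0.917900+0.902100))/(1+13/400) = 8969/10000 ≈ 0.896900
step 5 [2.5y] zero: DF = P = 4397/5000 ≈ 0.879400
step 6 [3y] zero: DF = P = 8697/10000 ≈ 0.869700
step 7 [3.5y] zero: DF = P = 8339/10000 ≈ 0.833900
step 8 [4y] swap r/2=1997/70649: DF=(1 − 1997/70649·(0.964700+0.917900+0.902100+0.896900+0.879400+0.869700+0.833900))/(1+1997/70649) = 8003/10000 ≈ 0.800300

1 1/2 9647/10000
2 1 9179/10000
3 3/2 9021/10000
4 2 8969/10000
5 5/2 4397/5000
6 3 8697/10000
7 7/2 8339/10000
8 4 8003/10000
s(0.5y) = (1/(9647/10000) − 1)/(1/2) = 706/9647 ≈ 7.3183%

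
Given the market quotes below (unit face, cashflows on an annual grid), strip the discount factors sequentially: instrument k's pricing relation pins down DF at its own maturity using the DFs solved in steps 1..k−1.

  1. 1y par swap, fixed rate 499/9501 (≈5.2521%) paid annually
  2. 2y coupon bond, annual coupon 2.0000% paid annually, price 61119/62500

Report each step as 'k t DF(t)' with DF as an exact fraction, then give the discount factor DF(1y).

1 1 9501/10000
2 2 9401/10000
DF(1y) = 9501/10000 ≈ 0.950100

step 1 [1y] swap r/1=499/9501: DF=(1 − 499/9501·(0))/(1+499/9501) = 9501/10000 ≈ 0.950100
step 2 [2y] bond c/1=1/50: DF=(61119/62500 − 1/50·(0.950100))/(1+1/50) = 9401/10000 ≈ 0.940100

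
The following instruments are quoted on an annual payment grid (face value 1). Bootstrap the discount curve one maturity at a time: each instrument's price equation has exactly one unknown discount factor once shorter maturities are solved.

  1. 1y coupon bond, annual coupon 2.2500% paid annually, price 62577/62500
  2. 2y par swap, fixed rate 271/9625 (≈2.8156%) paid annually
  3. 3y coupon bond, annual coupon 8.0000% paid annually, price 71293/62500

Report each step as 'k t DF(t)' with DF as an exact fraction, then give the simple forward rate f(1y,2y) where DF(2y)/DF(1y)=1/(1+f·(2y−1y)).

step 1 [1y] bond c/1=9/400: DF=(62577/62500 − 9/400·(0))/(1+9/400) = 612/625 ≈ 0.979200
step 2 [2y] swap r/1=271/9625: DF=(1 − 271/9625·(0.979200))/(1+271/9625) = 4729/5000 ≈ 0.945800
step 3 [3y] bond c/1=2/25: DF=(71293/62500 − 2/25·(0.979200+0.945800))/(1+2/25) = 571/625 ≈ 0.913600

1 1 612/625
2 2 4729/5000
3 3 571/625
f(1y,2y) = ((612/625)/(4729/5000) − 1)/(1) = 167/4729 ≈ 3.5314%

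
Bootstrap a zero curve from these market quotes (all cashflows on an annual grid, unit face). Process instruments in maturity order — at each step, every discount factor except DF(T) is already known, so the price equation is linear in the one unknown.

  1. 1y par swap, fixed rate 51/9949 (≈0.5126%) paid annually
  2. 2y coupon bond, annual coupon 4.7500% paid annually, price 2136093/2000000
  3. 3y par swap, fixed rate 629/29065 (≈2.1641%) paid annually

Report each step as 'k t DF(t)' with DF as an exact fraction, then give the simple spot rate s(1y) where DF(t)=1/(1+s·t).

1 1 9949/10000
2 2 1949/2000
3 3 9371/10000
s(1y) = (1/(9949/10000) − 1)/(1) = 51/9949 ≈ 0.5126%

step 1 [1y] swap r/1=51/9949: DF=(1 − 51/9949·(0))/(1+51/9949) = 9949/10000 ≈ 0.994900
step 2 [2y] bond c/1=19/400: DF=(2136093/2000000 − 19/400·(0.994900))/(1+19/400) = 1949/2000 ≈ 0.974500
step 3 [3y] swap r/1=629/29065: DF=(1 − 629/29065·(0.994900+0.974500))/(1+629/29065) = 9371/10000 ≈ 0.937100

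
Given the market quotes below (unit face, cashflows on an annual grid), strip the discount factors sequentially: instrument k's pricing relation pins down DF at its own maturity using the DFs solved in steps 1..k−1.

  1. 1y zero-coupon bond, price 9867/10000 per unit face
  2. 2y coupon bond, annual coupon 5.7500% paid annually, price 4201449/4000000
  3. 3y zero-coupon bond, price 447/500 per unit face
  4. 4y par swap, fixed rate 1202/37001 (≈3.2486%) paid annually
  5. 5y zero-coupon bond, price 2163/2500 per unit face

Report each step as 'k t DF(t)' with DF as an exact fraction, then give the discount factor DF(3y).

1 1 9867/10000
2 2 2349/2500
3 3 447/500
4 4 4399/5000
5 5 2163/2500
DF(3y) = 447/500 ≈ 0.894000

step 1 [1y] zero: DF = P = 9867/10000 ≈ 0.986700
step 2 [2y] bond c/1=23/400: DF=(4201449/4000000 − 23/400·(0.986700))/(1+23/400) = 2349/2500 ≈ 0.939600
step 3 [3y] zero: DF = P = 447/500 ≈ 0.894000
step 4 [4y] swap r/1=1202/37001: DF=(1 − 1202/37001·(0.986700+0.939600+0.894000))/(1+1202/37001) = 4399/5000 ≈ 0.879800
step 5 [5y] zero: DF = P = 2163/2500 ≈ 0.865200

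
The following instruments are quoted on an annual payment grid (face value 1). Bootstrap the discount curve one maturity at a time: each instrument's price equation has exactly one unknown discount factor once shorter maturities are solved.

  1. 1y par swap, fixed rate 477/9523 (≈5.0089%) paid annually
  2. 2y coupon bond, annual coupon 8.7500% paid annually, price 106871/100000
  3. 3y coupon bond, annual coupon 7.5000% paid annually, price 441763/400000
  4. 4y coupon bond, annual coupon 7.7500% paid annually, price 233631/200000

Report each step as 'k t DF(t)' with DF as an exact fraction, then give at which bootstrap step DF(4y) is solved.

1 1 9523/10000
2 2 9061/10000
3 3 8977/10000
4 4 8859/10000
DF(4y) is solved at step 4

step 1 [1y] swap r/1=477/9523: DF=(1 − 477/9523·(0))/(1+477/9523) = 9523/10000 ≈ 0.952300
step 2 [2y] bond c/1=7/80: DF=(106871/100000 − 7/80·(0.952300))/(1+7/80) = 9061/10000 ≈ 0.906100
step 3 [3y] bond c/1=3/40: DF=(441763/400000 − 3/40·(0.952300+0.906100))/(1+3/40) = 8977/10000 ≈ 0.897700
step 4 [4y] bond c/1=31/400: DF=(233631/200000 − 31/400·(0.952300+0.906100+0.897700))/(1+31/400) = 8859/10000 ≈ 0.885900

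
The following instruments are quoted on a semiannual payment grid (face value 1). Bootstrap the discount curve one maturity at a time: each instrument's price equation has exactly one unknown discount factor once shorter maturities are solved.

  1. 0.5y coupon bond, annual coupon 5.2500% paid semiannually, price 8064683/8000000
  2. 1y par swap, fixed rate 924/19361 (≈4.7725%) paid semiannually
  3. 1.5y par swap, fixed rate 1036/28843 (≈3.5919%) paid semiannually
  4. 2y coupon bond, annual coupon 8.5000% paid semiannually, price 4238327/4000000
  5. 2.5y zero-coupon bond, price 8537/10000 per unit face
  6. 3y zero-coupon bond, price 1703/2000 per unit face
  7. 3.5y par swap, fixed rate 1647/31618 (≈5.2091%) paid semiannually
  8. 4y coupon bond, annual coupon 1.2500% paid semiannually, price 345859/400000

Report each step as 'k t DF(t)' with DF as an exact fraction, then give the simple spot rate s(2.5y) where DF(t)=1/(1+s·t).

step 1 [0.5y] bond c/2=21/800: DF=(8064683/8000000 − 21/800·(0))/(1+21/800) = 9823/10000 ≈ 0.982300
step 2 [1y] swap r/2=462/19361: DF=(1 − 462/19361·(0.982300))/(1+462/19361) = 4769/5000 ≈ 0.953800
step 3 [1.5y] swap r/2=518/28843: DF=(1 − 518/28843·(0.982300+0.953800))/(1+518/28843) = 4741/5000 ≈ 0.948200
step 4 [2y] bond c/2=17/400: DF=(4238327/4000000 − 17/400·(0.982300+0.953800+0.948200))/(1+17/400) = 2247/2500 ≈ 0.898800
step 5 [2.5y] zero: DF = P = 8537/10000 ≈ 0.853700
step 6 [3y] zero: DF = P = 1703/2000 ≈ 0.851500
step 7 [3.5y] swap r/2=1647/63236: DF=(1 − 1647/63236·(0.982300+0.953800+0.948200+0.898800+0.853700+0.851500))/(1+1647/63236) = 8353/10000 ≈ 0.835300
step 8 [4y] bond c/2=1/160: DF=(345859/400000 − 1/160·(0.982300+0.953800+0.948200+0.898800+0.853700+0.851500+0.835300))/(1+1/160) = 41/50 ≈ 0.820000

1 1/2 9823/10000
2 1 4769/5000
3 3/2 4741/5000
4 2 2247/2500
5 5/2 8537/10000
6 3 1703/2000
7 7/2 8353/10000
8 4 41/50
s(2.5y) = (1/(8537/10000) − 1)/(5/2) = 2926/42685 ≈ 6.8549%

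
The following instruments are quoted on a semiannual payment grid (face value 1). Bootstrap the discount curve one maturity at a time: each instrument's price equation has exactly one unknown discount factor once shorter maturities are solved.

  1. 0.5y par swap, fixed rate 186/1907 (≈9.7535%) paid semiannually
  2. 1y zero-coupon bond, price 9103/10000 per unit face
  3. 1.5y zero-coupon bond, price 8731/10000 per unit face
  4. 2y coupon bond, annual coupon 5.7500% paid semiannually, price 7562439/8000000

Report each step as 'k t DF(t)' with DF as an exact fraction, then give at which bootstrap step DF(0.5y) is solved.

step 1 [0.5y] swap r/2=93/1907: DF=(1 − 93/1907·(0))/(1+93/1907) = 1907/2000 ≈ 0.953500
step 2 [1y] zero: DF = P = 9103/10000 ≈ 0.910300
step 3 [1.5y] zero: DF = P = 8731/10000 ≈ 0.873100
step 4 [2y] bond c/2=23/800: DF=(7562439/8000000 − 23/800·(0.953500+0.910300+0.873100))/(1+23/800) = 1053/1250 ≈ 0.842400

1 1/2 1907/2000
2 1 9103/10000
3 3/2 8731/10000
4 2 1053/1250
DF(0.5y) is solved at step 1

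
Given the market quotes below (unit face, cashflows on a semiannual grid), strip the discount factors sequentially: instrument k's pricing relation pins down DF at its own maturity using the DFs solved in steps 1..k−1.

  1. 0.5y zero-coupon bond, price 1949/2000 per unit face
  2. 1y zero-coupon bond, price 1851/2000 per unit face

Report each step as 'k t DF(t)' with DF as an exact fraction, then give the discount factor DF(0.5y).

step 1 [0.5y] zero: DF = P = 1949/2000 ≈ 0.974500
step 2 [1y] zero: DF = P = 1851/2000 ≈ 0.925500

1 1/2 1949/2000
2 1 1851/2000
DF(0.5y) = 1949/2000 ≈ 0.974500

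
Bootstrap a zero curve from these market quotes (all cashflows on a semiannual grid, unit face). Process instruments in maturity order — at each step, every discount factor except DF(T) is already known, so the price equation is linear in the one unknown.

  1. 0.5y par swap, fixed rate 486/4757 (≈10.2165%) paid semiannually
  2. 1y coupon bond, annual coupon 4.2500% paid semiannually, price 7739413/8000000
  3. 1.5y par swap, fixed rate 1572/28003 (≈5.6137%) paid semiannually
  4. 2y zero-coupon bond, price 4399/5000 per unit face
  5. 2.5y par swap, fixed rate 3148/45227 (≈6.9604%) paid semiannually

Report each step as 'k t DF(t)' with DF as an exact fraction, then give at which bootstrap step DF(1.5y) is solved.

1 1/2 4757/5000
2 1 371/400
3 3/2 4607/5000
4 2 4399/5000
5 5/2 4213/5000
DF(1.5y) is solved at step 3

step 1 [0.5y] swap r/2=243/4757: DF=(1 − 243/4757·(0))/(1+243/4757) = 4757/5000 ≈ 0.951400
step 2 [1y] bond c/2=17/800: DF=(7739413/8000000 − 17/800·(0.951400))/(1+17/800) = 371/400 ≈ 0.927500
step 3 [1.5y] swap r/2=786/28003: DF=(1 − 786/28003·(0.951400+0.927500))/(1+786/28003) = 4607/5000 ≈ 0.921400
step 4 [2y] zero: DF = P = 4399/5000 ≈ 0.879800
step 5 [2.5y] swap r/2=1574/45227: DF=(1 − 1574/45227·(0.951400+0.927500+0.921400+0.879800))/(1+1574/45227) = 4213/5000 ≈ 0.842600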